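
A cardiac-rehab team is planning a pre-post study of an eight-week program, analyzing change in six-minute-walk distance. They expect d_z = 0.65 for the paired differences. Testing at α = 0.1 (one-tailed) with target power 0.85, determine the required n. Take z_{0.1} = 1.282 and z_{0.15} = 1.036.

For a paired (one-sample on differences) test: n = ((z_{α} + z_β) / d)².
z_{α} + z_β = 1.282 + 1.036 = 2.318.
n = (2.318 / 0.65)² = 3.566² = 12.72.
Round up.

n = 13 pairs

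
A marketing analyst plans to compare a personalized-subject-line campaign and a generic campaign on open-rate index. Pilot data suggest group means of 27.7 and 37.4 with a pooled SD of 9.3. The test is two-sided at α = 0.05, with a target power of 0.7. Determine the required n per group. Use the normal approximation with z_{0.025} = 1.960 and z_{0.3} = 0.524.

Cohen's d = |M₁ − M₂| / SD_pooled = |27.7 − 37.4| / 9.3 = 9.7 / 9.3 = 1.043.
For two independent groups with equal n: n = 2·((z_{α/2} + z_β) / d)².
z_{α/2} + z_β = 1.960 + 0.524 = 2.484.
n = 2 × (2.484 / 1.043)² = 2 × 2.382² = 2 × 5.67 = 11.3.
Round up to the next whole participant.

n = 12 per group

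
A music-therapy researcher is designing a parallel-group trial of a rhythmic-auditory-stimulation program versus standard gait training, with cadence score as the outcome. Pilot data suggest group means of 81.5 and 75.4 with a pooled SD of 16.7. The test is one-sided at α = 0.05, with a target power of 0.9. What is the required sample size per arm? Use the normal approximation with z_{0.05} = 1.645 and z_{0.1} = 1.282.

Cohen's d = |M₁ − M₂| / SD_pooled = |81.5 − 75.4| / 16.7 = 6.1 / 16.7 = 0.365.
For two independent groups with equal n: n = 2·((z_{α} + z_β) / d)².
z_{α} + z_β = 1.645 + 1.282 = 2.927.
n = 2 × (2.927 / 0.365)² = 2 × 8.019² = 2 × 64.31 = 128.6.
Round up to the next whole participant.

n = 129 per group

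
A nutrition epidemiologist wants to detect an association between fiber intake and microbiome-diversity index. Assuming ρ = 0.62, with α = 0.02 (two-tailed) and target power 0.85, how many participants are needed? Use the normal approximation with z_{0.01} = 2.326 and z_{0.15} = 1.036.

n = 25

Fisher's z: C = ½·ln((1+r)/(1−r)) = ½·ln(4.2632) = 0.7250.
n = ((z_{α/2} + z_β)/C)² + 3.
(2.326 + 1.036) / 0.7250 = 3.362 / 0.7250 = 4.637.
n = 4.637² + 3 = 21.50 + 3 = 24.5.
Round up.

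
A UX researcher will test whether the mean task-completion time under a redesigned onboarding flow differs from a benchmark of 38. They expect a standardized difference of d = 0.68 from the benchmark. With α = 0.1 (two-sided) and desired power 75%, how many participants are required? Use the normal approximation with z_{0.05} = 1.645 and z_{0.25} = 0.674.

For a one-sample test: n = ((z_{α/2} + z_β) / d)².
z_{α/2} + z_β = 1.645 + 0.674 = 2.319.
n = (2.319 / 0.68)² = 3.410² = 11.63.
Round up.

n = 12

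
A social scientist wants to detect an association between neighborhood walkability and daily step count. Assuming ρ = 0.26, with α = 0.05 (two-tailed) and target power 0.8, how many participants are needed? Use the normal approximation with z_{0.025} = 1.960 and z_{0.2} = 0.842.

n = 114

Fisher's z: C = ½·ln((1+r)/(1−r)) = ½·ln(1.7027) = 0.2661.
n = ((z_{α/2} + z_β)/C)² + 3.
(1.960 + 0.842) / 0.2661 = 2.802 / 0.2661 = 10.530.
n = 10.530² + 3 = 110.88 + 3 = 113.9.
Round up.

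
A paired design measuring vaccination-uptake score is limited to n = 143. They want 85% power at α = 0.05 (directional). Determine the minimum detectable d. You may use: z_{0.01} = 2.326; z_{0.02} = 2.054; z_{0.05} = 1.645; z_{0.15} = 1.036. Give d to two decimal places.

For a single sample (or paired design) of n = 143: d_min = (z_{α} + z_β)/√n.
z-sum = 1.645 + 1.036 = 2.681.
d_min = 2.681 / √143 = 2.681 / 11.958 = 0.224.

d_min ≈ 0.22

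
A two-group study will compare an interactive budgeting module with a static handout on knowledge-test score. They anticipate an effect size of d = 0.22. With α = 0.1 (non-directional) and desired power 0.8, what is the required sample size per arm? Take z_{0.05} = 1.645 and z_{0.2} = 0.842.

For two independent groups with equal n: n = 2·((z_{α/2} + z_β) / d)².
z_{α/2} + z_β = 1.645 + 0.842 = 2.487.
n = 2 × (2.487 / 0.22)² = 2 × 11.305² = 2 × 127.79 = 255.6.
Round up to the next whole participant.

n = 256 per group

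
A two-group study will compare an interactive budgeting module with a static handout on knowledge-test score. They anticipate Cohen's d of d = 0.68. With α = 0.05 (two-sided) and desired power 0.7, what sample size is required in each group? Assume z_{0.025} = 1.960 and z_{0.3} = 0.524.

n = 27 per group

For two independent groups with equal n: n = 2·((z_{α/2} + z_β) / d)².
z_{α/2} + z_β = 1.960 + 0.524 = 2.484.
n = 2 × (2.484 / 0.68)² = 2 × 3.653² = 2 × 13.34 = 26.7.
Round up to the next whole participant.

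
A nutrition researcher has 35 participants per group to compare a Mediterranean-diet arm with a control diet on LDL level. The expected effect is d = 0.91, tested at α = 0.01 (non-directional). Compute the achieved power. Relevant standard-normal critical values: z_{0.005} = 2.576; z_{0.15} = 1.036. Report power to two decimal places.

For two equal groups, power = Φ(d·√(n/2) − z_{α/2}).
d·√(n/2) = 0.91 × √(35/2) = 0.91 × 4.183 = 3.807.
z_β = 3.807 − 2.576 = 1.231.
Power = Φ(1.231) = 0.891.

power ≈ 0.89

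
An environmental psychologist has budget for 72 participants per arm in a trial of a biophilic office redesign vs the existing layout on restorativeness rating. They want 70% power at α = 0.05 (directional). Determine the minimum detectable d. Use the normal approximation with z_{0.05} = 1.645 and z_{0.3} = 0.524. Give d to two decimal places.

For two independent groups of n = 72 each: d_min = (z_{α} + z_β)·√(2/n).
z-sum = 1.645 + 0.524 = 2.169.
d_min = 2.169 × √(2/72) = 2.169 × 0.1667 = 0.361.

d_min ≈ 0.36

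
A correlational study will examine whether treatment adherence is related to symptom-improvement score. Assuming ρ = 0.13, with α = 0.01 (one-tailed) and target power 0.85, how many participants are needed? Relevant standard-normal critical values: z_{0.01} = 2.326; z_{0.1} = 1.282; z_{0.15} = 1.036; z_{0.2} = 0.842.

n = 665

Fisher's z: C = ½·ln((1+r)/(1−r)) = ½·ln(1.2989) = 0.1307.
n = ((z_{α} + z_β)/C)² + 3.
(2.326 + 1.036) / 0.1307 = 3.362 / 0.1307 = 25.723.
n = 25.723² + 3 = 661.67 + 3 = 664.7.
Round up.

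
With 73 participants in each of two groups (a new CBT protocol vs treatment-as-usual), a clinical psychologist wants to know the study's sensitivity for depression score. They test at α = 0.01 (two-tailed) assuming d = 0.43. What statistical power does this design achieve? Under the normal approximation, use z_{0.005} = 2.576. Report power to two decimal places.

power ≈ 0.51

For two equal groups, power = Φ(d·√(n/2) − z_{α/2}).
d·√(n/2) = 0.43 × √(73/2) = 0.43 × 6.042 = 2.598.
z_β = 2.598 − 2.576 = 0.022.
Power = Φ(0.022) = 0.509.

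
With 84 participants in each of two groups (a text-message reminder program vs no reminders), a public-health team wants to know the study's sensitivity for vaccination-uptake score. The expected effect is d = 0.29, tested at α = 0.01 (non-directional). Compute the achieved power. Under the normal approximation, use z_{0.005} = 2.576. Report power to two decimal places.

For two equal groups, power = Φ(d·√(n/2) − z_{α/2}).
d·√(n/2) = 0.29 × √(84/2) = 0.29 × 6.481 = 1.879.
z_β = 1.879 − 2.576 = -0.697.
Power = Φ(-0.697) = 0.243.

power ≈ 0.24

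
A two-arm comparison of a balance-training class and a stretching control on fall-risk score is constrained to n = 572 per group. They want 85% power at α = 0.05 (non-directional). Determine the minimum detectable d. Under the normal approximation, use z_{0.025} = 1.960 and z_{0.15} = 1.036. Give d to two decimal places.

d_min ≈ 0.18

For two independent groups of n = 572 each: d_min = (z_{α/2} + z_β)·√(2/n).
z-sum = 1.960 + 1.036 = 2.996.
d_min = 2.996 × √(2/572) = 2.996 × 0.0591 = 0.177.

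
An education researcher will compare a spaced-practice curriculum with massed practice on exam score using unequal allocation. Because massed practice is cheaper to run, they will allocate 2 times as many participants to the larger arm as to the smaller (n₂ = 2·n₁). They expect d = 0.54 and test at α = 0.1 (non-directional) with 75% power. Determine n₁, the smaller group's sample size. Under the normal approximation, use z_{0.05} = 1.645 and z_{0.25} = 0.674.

With allocation ratio k = n₂/n₁ = 2, Var(x̄₁−x̄₂) = σ²(1/n₁ + 1/(k·n₁)) = σ²·(k+1)/(k·n₁).
So n₁ = (1 + 1/k)·((z_{α/2} + z_β)/d)² = 1.500 × (2.319/0.54)².
n₁ = 1.500 × 18.44 = 27.7.
Round up: n₁ = 28, giving n₂ = 2 × 28 = 56.

n₁ = 28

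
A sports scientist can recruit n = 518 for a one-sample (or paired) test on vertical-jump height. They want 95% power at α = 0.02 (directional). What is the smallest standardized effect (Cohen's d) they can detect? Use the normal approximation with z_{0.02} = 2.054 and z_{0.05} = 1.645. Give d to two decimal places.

For a single sample (or paired design) of n = 518: d_min = (z_{α} + z_β)/√n.
z-sum = 2.054 + 1.645 = 3.699.
d_min = 3.699 / √518 = 3.699 / 22.760 = 0.163.

d_min ≈ 0.16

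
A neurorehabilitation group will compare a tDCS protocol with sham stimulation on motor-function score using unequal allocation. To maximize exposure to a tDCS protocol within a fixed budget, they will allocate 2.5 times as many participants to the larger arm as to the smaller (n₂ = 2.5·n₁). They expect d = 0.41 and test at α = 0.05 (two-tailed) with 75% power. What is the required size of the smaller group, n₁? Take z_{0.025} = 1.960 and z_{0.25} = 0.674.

With allocation ratio k = n₂/n₁ = 2.5, Var(x̄₁−x̄₂) = σ²(1/n₁ + 1/(k·n₁)) = σ²·(k+1)/(k·n₁).
So n₁ = (1 + 1/k)·((z_{α/2} + z_β)/d)² = 1.400 × (2.634/0.41)².
n₁ = 1.400 × 41.27 = 57.8.
Round up: n₁ = 58, giving n₂ = 2.5 × 58 = 145.

n₁ = 58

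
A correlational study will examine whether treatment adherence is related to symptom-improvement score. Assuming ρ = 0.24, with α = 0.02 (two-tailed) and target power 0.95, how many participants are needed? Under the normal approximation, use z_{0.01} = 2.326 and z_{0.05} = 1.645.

Fisher's z: C = ½·ln((1+r)/(1−r)) = ½·ln(1.6316) = 0.2448.
n = ((z_{α/2} + z_β)/C)² + 3.
(2.326 + 1.645) / 0.2448 = 3.971 / 0.2448 = 16.221.
n = 16.221² + 3 = 263.13 + 3 = 266.1.
Round up.

n = 267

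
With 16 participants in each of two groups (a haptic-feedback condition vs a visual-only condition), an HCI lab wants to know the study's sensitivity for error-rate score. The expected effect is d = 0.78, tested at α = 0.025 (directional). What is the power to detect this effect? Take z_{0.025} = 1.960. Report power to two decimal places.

For two equal groups, power = Φ(d·√(n/2) − z_{α}).
d·√(n/2) = 0.78 × √(16/2) = 0.78 × 2.828 = 2.206.
z_β = 2.206 − 1.960 = 0.246.
Power = Φ(0.246) = 0.597.

power ≈ 0.60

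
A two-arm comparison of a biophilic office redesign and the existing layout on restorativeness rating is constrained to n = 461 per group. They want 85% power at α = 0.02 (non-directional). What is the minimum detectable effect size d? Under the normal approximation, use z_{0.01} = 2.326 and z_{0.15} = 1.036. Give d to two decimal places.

d_min ≈ 0.22

For two independent groups of n = 461 each: d_min = (z_{α/2} + z_β)·√(2/n).
z-sum = 2.326 + 1.036 = 3.362.
d_min = 3.362 × √(2/461) = 3.362 × 0.0659 = 0.221.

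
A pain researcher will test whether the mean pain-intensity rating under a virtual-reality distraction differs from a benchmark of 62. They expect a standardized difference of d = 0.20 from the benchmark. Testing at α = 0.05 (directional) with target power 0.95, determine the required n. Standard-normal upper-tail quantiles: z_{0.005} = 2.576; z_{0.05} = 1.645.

For a one-sample test: n = ((z_{α} + z_β) / d)².
z_{α} + z_β = 1.645 + 1.645 = 3.290.
n = (3.290 / 0.20)² = 16.450² = 270.60.
Round up.

n = 271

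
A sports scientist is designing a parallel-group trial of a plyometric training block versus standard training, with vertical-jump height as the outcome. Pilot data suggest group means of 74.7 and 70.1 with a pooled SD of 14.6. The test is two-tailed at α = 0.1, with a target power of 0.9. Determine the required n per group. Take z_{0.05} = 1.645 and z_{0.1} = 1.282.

n = 173 per group

Cohen's d = |M₁ − M₂| / SD_pooled = |74.7 − 70.1| / 14.6 = 4.6 / 14.6 = 0.315.
For two independent groups with equal n: n = 2·((z_{α/2} + z_β) / d)².
z_{α/2} + z_β = 1.645 + 1.282 = 2.927.
n = 2 × (2.927 / 0.315)² = 2 × 9.292² = 2 × 86.34 = 172.7.
Round up to the next whole participant.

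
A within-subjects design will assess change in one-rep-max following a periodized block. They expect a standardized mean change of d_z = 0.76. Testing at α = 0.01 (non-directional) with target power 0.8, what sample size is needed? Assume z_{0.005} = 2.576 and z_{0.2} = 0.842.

n = 21 pairs

For a paired (one-sample on differences) test: n = ((z_{α/2} + z_β) / d)².
z_{α/2} + z_β = 2.576 + 0.842 = 3.418.
n = (3.418 / 0.76)² = 4.497² = 20.23.
Round up.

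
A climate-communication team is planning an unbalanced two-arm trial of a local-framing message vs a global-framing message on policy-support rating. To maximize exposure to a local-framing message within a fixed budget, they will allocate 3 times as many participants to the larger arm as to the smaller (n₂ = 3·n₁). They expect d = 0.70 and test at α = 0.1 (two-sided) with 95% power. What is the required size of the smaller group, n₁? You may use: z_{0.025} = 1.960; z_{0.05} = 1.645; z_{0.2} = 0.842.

With allocation ratio k = n₂/n₁ = 3, Var(x̄₁−x̄₂) = σ²(1/n₁ + 1/(k·n₁)) = σ²·(k+1)/(k·n₁).
So n₁ = (1 + 1/k)·((z_{α/2} + z_β)/d)² = 1.333 × (3.290/0.70)².
n₁ = 1.333 × 22.09 = 29.5.
Round up: n₁ = 30, giving n₂ = 3 × 30 = 90.

n₁ = 30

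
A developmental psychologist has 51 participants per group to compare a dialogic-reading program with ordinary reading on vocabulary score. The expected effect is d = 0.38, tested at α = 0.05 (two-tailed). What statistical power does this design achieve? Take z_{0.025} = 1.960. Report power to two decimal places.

For two equal groups, power = Φ(d·√(n/2) − z_{α/2}).
d·√(n/2) = 0.38 × √(51/2) = 0.38 × 5.050 = 1.919.
z_β = 1.919 − 1.960 = -0.041.
Power = Φ(-0.041) = 0.484.

power ≈ 0.48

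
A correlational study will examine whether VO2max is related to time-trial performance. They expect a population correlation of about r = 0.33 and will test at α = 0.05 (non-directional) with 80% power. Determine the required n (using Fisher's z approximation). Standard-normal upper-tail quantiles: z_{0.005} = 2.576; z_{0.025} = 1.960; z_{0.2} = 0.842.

n = 70

Fisher's z: C = ½·ln((1+r)/(1−r)) = ½·ln(1.9851) = 0.3428.
n = ((z_{α/2} + z_β)/C)² + 3.
(1.960 + 0.842) / 0.3428 = 2.802 / 0.3428 = 8.174.
n = 8.174² + 3 = 66.81 + 3 = 69.8.
Round up.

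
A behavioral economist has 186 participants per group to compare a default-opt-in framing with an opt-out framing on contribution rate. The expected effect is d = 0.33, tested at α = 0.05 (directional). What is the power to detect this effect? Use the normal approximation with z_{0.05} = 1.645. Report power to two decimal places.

For two equal groups, power = Φ(d·√(n/2) − z_{α}).
d·√(n/2) = 0.33 × √(186/2) = 0.33 × 9.644 = 3.182.
z_β = 3.182 − 1.645 = 1.537.
Power = Φ(1.537) = 0.938.

power ≈ 0.94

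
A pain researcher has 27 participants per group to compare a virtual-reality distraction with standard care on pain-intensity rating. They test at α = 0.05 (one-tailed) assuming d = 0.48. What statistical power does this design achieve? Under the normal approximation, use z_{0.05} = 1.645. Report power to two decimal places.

For two equal groups, power = Φ(d·√(n/2) − z_{α}).
d·√(n/2) = 0.48 × √(27/2) = 0.48 × 3.674 = 1.764.
z_β = 1.764 − 1.645 = 0.119.
Power = Φ(0.119) = 0.547.

power ≈ 0.55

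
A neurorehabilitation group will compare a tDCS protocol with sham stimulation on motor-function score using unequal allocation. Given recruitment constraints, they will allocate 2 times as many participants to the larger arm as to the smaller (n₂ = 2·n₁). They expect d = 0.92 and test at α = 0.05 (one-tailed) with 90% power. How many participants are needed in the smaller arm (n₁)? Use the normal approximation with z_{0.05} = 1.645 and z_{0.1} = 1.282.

n₁ = 16

With allocation ratio k = n₂/n₁ = 2, Var(x̄₁−x̄₂) = σ²(1/n₁ + 1/(k·n₁)) = σ²·(k+1)/(k·n₁).
So n₁ = (1 + 1/k)·((z_{α} + z_β)/d)² = 1.500 × (2.927/0.92)².
n₁ = 1.500 × 10.12 = 15.2.
Round up: n₁ = 16, giving n₂ = 2 × 16 = 32.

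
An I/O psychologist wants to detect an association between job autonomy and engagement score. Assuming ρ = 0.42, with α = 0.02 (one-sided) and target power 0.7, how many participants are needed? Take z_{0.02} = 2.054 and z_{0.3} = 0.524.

Fisher's z: C = ½·ln((1+r)/(1−r)) = ½·ln(2.4483) = 0.4477.
n = ((z_{α} + z_β)/C)² + 3.
(2.054 + 0.524) / 0.4477 = 2.578 / 0.4477 = 5.758.
n = 5.758² + 3 = 33.16 + 3 = 36.2.
Round up.

n = 37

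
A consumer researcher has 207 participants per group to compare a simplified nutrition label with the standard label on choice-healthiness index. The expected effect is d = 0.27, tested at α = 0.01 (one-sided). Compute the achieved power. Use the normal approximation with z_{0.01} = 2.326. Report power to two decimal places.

power ≈ 0.66

For two equal groups, power = Φ(d·√(n/2) − z_{α}).
d·√(n/2) = 0.27 × √(207/2) = 0.27 × 10.173 = 2.747.
z_β = 2.747 − 2.326 = 0.421.
Power = Φ(0.421) = 0.663.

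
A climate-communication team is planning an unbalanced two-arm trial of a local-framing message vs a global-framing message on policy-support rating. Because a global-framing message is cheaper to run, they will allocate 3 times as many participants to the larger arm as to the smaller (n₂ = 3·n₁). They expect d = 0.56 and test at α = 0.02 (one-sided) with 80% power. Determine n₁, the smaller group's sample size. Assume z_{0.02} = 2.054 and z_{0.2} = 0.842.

n₁ = 36

With allocation ratio k = n₂/n₁ = 3, Var(x̄₁−x̄₂) = σ²(1/n₁ + 1/(k·n₁)) = σ²·(k+1)/(k·n₁).
So n₁ = (1 + 1/k)·((z_{α} + z_β)/d)² = 1.333 × (2.896/0.56)².
n₁ = 1.333 × 26.74 = 35.7.
Round up: n₁ = 36, giving n₂ = 3 × 36 = 108.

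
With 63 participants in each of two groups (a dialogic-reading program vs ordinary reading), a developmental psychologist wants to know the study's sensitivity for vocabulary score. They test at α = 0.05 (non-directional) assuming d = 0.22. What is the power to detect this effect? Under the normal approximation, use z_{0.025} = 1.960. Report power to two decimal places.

power ≈ 0.23

For two equal groups, power = Φ(d·√(n/2) − z_{α/2}).
d·√(n/2) = 0.22 × √(63/2) = 0.22 × 5.612 = 1.235.
z_β = 1.235 − 1.960 = -0.725.
Power = Φ(-0.725) = 0.234.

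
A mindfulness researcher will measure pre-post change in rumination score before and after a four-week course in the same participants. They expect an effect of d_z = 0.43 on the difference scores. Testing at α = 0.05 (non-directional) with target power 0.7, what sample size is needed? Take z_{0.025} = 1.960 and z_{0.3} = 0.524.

For a paired (one-sample on differences) test: n = ((z_{α/2} + z_β) / d)².
z_{α/2} + z_β = 1.960 + 0.524 = 2.484.
n = (2.484 / 0.43)² = 5.777² = 33.37.
Round up.

n = 34 pairs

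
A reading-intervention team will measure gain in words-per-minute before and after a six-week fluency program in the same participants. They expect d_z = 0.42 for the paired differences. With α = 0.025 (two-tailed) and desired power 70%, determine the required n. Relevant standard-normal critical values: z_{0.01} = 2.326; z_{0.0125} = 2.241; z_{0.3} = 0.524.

For a paired (one-sample on differences) test: n = ((z_{α/2} + z_β) / d)².
z_{α/2} + z_β = 2.241 + 0.524 = 2.765.
n = (2.765 / 0.42)² = 6.583² = 43.34.
Round up.

n = 44 pairs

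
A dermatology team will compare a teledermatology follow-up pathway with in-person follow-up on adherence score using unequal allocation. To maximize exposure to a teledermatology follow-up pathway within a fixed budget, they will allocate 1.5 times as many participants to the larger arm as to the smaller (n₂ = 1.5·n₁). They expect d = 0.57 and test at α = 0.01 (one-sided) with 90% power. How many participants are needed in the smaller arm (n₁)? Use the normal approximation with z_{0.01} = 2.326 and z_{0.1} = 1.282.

n₁ = 67

With allocation ratio k = n₂/n₁ = 1.5, Var(x̄₁−x̄₂) = σ²(1/n₁ + 1/(k·n₁)) = σ²·(k+1)/(k·n₁).
So n₁ = (1 + 1/k)·((z_{α} + z_β)/d)² = 1.667 × (3.608/0.57)².
n₁ = 1.667 × 40.07 = 66.8.
Round up: n₁ = 67, giving n₂ = ⌈1.5 × 67⌉ = ⌈100.5⌉ = 101.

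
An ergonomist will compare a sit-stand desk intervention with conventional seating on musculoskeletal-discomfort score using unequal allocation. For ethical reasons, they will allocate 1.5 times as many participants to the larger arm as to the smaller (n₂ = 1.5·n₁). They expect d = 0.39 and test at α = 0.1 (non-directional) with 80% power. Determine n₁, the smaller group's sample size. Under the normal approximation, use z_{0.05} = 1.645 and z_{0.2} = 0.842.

With allocation ratio k = n₂/n₁ = 1.5, Var(x̄₁−x̄₂) = σ²(1/n₁ + 1/(k·n₁)) = σ²·(k+1)/(k·n₁).
So n₁ = (1 + 1/k)·((z_{α/2} + z_β)/d)² = 1.667 × (2.487/0.39)².
n₁ = 1.667 × 40.67 = 67.8.
Round up: n₁ = 68, giving n₂ = 1.5 × 68 = 102.

n₁ = 68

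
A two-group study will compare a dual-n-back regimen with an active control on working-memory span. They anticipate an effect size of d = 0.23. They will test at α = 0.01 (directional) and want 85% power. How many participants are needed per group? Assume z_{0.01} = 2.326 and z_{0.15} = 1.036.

n = 428 per group

For two independent groups with equal n: n = 2·((z_{α} + z_β) / d)².
z_{α} + z_β = 2.326 + 1.036 = 3.362.
n = 2 × (3.362 / 0.23)² = 2 × 14.617² = 2 × 213.67 = 427.3.
Round up to the next whole participant.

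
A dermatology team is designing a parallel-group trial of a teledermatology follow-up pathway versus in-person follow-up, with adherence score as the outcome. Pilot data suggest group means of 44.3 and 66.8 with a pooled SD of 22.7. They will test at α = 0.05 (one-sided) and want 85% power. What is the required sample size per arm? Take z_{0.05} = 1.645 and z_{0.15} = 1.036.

Cohen's d = |M₁ − M₂| / SD_pooled = |44.3 − 66.8| / 22.7 = 22.5 / 22.7 = 0.991.
For two independent groups with equal n: n = 2·((z_{α} + z_β) / d)².
z_{α} + z_β = 1.645 + 1.036 = 2.681.
n = 2 × (2.681 / 0.991)² = 2 × 2.705² = 2 × 7.32 = 14.6.
Round up to the next whole participant.

n = 15 per group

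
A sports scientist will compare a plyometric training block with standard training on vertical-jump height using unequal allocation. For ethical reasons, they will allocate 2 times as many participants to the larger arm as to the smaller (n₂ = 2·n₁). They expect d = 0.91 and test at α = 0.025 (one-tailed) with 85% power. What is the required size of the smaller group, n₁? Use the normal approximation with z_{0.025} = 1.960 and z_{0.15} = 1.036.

With allocation ratio k = n₂/n₁ = 2, Var(x̄₁−x̄₂) = σ²(1/n₁ + 1/(k·n₁)) = σ²·(k+1)/(k·n₁).
So n₁ = (1 + 1/k)·((z_{α} + z_β)/d)² = 1.500 × (2.996/0.91)².
n₁ = 1.500 × 10.84 = 16.3.
Round up: n₁ = 17, giving n₂ = 2 × 17 = 34.

n₁ = 17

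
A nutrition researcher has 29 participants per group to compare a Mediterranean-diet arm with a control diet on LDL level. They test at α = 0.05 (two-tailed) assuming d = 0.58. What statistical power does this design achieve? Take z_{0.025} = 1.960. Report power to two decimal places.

power ≈ 0.60

For two equal groups, power = Φ(d·√(n/2) − z_{α/2}).
d·√(n/2) = 0.58 × √(29/2) = 0.58 × 3.808 = 2.209.
z_β = 2.209 − 1.960 = 0.249.
Power = Φ(0.249) = 0.598.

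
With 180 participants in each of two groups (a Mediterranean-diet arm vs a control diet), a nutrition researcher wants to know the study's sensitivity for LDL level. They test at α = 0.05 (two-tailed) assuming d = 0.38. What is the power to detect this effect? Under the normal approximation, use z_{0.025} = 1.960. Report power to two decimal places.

For two equal groups, power = Φ(d·√(n/2) − z_{α/2}).
d·√(n/2) = 0.38 × √(180/2) = 0.38 × 9.487 = 3.605.
z_β = 3.605 − 1.960 = 1.645.
Power = Φ(1.645) = 0.950.

power ≈ 0.95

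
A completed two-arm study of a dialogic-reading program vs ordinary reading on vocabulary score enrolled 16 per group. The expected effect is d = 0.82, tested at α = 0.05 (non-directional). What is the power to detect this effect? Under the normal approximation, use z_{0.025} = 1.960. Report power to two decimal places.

For two equal groups, power = Φ(d·√(n/2) − z_{α/2}).
d·√(n/2) = 0.82 × √(16/2) = 0.82 × 2.828 = 2.319.
z_β = 2.319 − 1.960 = 0.359.
Power = Φ(0.359) = 0.640.

power ≈ 0.64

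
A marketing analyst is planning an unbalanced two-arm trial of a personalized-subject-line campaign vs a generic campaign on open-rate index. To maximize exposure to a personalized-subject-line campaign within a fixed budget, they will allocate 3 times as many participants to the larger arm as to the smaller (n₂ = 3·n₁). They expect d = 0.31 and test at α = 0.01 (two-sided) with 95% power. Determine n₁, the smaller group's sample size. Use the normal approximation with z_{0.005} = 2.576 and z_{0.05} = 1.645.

n₁ = 248

With allocation ratio k = n₂/n₁ = 3, Var(x̄₁−x̄₂) = σ²(1/n₁ + 1/(k·n₁)) = σ²·(k+1)/(k·n₁).
So n₁ = (1 + 1/k)·((z_{α/2} + z_β)/d)² = 1.333 × (4.221/0.31)².
n₁ = 1.333 × 185.40 = 247.2.
Round up: n₁ = 248, giving n₂ = 3 × 248 = 744.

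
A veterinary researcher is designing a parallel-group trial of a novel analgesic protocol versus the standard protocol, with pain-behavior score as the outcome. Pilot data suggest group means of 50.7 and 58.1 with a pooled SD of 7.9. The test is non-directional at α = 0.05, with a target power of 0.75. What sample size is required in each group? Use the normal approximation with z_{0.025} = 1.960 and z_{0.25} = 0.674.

n = 16 per group

Cohen's d = |M₁ − M₂| / SD_pooled = |50.7 − 58.1| / 7.9 = 7.4 / 7.9 = 0.937.
For two independent groups with equal n: n = 2·((z_{α/2} + z_β) / d)².
z_{α/2} + z_β = 1.960 + 0.674 = 2.634.
n = 2 × (2.634 / 0.937)² = 2 × 2.811² = 2 × 7.90 = 15.8.
Round up to the next whole participant.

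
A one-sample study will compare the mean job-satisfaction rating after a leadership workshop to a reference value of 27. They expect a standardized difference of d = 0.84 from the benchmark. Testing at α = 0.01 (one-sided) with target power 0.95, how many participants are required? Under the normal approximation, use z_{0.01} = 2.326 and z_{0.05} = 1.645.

For a one-sample test: n = ((z_{α} + z_β) / d)².
z_{α} + z_β = 2.326 + 1.645 = 3.971.
n = (3.971 / 0.84)² = 4.727² = 22.35.
Round up.

n = 23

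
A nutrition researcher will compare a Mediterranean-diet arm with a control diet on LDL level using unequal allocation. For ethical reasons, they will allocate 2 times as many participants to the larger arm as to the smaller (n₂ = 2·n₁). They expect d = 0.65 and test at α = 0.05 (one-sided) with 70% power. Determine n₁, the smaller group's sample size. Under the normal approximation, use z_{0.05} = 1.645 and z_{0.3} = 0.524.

With allocation ratio k = n₂/n₁ = 2, Var(x̄₁−x̄₂) = σ²(1/n₁ + 1/(k·n₁)) = σ²·(k+1)/(k·n₁).
So n₁ = (1 + 1/k)·((z_{α} + z_β)/d)² = 1.500 × (2.169/0.65)².
n₁ = 1.500 × 11.14 = 16.7.
Round up: n₁ = 17, giving n₂ = 2 × 17 = 34.

n₁ = 17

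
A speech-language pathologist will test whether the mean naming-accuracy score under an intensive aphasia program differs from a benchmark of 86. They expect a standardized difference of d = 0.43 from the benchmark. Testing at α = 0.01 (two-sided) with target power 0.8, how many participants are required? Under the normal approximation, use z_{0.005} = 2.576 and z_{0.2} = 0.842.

n = 64

For a one-sample test: n = ((z_{α/2} + z_β) / d)².
z_{α/2} + z_β = 2.576 + 0.842 = 3.418.
n = (3.418 / 0.43)² = 7.949² = 63.18.
Round up.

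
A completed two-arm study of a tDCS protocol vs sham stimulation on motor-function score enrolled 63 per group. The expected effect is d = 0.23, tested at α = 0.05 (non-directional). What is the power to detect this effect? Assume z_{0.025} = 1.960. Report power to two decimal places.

For two equal groups, power = Φ(d·√(n/2) − z_{α/2}).
d·√(n/2) = 0.23 × √(63/2) = 0.23 × 5.612 = 1.291.
z_β = 1.291 − 1.960 = -0.669.
Power = Φ(-0.669) = 0.252.

power ≈ 0.25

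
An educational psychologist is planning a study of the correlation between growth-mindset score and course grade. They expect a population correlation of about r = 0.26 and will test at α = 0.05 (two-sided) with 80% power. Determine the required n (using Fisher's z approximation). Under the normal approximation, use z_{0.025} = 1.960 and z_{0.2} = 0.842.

n = 114

Fisher's z: C = ½·ln((1+r)/(1−r)) = ½·ln(1.7027) = 0.2661.
n = ((z_{α/2} + z_β)/C)² + 3.
(1.960 + 0.842) / 0.2661 = 2.802 / 0.2661 = 10.530.
n = 10.530² + 3 = 110.88 + 3 = 113.9.
Round up.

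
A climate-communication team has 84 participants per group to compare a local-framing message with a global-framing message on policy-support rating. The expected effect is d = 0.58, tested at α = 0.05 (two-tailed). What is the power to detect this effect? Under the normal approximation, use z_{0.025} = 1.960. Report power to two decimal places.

power ≈ 0.96

For two equal groups, power = Φ(d·√(n/2) − z_{α/2}).
d·√(n/2) = 0.58 × √(84/2) = 0.58 × 6.481 = 3.759.
z_β = 3.759 − 1.960 = 1.799.
Power = Φ(1.799) = 0.964.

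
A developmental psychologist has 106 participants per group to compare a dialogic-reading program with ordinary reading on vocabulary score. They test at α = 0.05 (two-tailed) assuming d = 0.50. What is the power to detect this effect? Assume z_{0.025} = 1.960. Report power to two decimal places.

For two equal groups, power = Φ(d·√(n/2) − z_{α/2}).
d·√(n/2) = 0.50 × √(106/2) = 0.50 × 7.280 = 3.640.
z_β = 3.640 − 1.960 = 1.680.
Power = Φ(1.680) = 0.954.

power ≈ 0.95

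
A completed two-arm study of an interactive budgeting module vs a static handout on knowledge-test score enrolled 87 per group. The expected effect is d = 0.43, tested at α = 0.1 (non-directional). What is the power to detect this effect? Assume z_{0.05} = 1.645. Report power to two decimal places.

For two equal groups, power = Φ(d·√(n/2) − z_{α/2}).
d·√(n/2) = 0.43 × √(87/2) = 0.43 × 6.595 = 2.836.
z_β = 2.836 − 1.645 = 1.191.
Power = Φ(1.191) = 0.883.

power ≈ 0.88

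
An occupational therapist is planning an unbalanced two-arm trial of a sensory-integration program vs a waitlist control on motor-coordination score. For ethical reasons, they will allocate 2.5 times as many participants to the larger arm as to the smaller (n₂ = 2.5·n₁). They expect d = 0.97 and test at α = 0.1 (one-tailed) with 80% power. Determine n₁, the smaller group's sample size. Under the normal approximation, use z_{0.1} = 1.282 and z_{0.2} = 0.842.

With allocation ratio k = n₂/n₁ = 2.5, Var(x̄₁−x̄₂) = σ²(1/n₁ + 1/(k·n₁)) = σ²·(k+1)/(k·n₁).
So n₁ = (1 + 1/k)·((z_{α} + z_β)/d)² = 1.400 × (2.124/0.97)².
n₁ = 1.400 × 4.79 = 6.7.
Round up: n₁ = 7, giving n₂ = ⌈2.5 × 7⌉ = ⌈17.5⌉ = 18.

n₁ = 7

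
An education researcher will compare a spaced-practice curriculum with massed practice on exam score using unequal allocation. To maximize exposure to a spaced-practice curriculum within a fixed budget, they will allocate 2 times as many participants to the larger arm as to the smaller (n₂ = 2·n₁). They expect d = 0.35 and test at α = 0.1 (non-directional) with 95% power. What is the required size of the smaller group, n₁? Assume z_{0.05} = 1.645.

n₁ = 133

With allocation ratio k = n₂/n₁ = 2, Var(x̄₁−x̄₂) = σ²(1/n₁ + 1/(k·n₁)) = σ²·(k+1)/(k·n₁).
So n₁ = (1 + 1/k)·((z_{α/2} + z_β)/d)² = 1.500 × (3.290/0.35)².
n₁ = 1.500 × 88.36 = 132.5.
Round up: n₁ = 133, giving n₂ = 2 × 133 = 266.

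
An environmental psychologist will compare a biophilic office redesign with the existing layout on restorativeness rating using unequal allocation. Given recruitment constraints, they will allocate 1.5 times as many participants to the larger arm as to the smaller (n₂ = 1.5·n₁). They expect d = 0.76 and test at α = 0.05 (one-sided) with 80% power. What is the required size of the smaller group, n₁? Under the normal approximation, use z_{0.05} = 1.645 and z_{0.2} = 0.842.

n₁ = 18

With allocation ratio k = n₂/n₁ = 1.5, Var(x̄₁−x̄₂) = σ²(1/n₁ + 1/(k·n₁)) = σ²·(k+1)/(k·n₁).
So n₁ = (1 + 1/k)·((z_{α} + z_β)/d)² = 1.667 × (2.487/0.76)².
n₁ = 1.667 × 10.71 = 17.8.
Round up: n₁ = 18, giving n₂ = 1.5 × 18 = 27.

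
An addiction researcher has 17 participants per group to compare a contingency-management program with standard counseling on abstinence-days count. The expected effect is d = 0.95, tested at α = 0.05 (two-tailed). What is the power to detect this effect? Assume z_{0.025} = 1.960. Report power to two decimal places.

For two equal groups, power = Φ(d·√(n/2) − z_{α/2}).
d·√(n/2) = 0.95 × √(17/2) = 0.95 × 2.915 = 2.770.
z_β = 2.770 − 1.960 = 0.810.
Power = Φ(0.810) = 0.791.

power ≈ 0.79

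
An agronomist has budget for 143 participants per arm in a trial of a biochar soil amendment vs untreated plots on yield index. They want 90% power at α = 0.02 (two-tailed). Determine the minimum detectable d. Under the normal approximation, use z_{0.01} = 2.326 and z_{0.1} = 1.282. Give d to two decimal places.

For two independent groups of n = 143 each: d_min = (z_{α/2} + z_β)·√(2/n).
z-sum = 2.326 + 1.282 = 3.608.
d_min = 3.608 × √(2/143) = 3.608 × 0.1183 = 0.427.

d_min ≈ 0.43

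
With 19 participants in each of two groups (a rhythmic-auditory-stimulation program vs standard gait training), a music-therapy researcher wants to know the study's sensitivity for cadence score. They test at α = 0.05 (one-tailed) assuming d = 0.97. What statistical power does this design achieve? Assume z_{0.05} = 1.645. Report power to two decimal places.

For two equal groups, power = Φ(d·√(n/2) − z_{α}).
d·√(n/2) = 0.97 × √(19/2) = 0.97 × 3.082 = 2.990.
z_β = 2.990 − 1.645 = 1.345.
Power = Φ(1.345) = 0.911.

power ≈ 0.91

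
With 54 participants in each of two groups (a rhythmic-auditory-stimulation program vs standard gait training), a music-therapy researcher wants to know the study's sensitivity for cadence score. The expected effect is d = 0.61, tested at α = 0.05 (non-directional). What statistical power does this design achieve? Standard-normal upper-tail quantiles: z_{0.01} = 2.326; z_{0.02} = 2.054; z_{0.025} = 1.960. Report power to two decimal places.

For two equal groups, power = Φ(d·√(n/2) − z_{α/2}).
d·√(n/2) = 0.61 × √(54/2) = 0.61 × 5.196 = 3.170.
z_β = 3.170 − 1.960 = 1.210.
Power = Φ(1.210) = 0.887.

power ≈ 0.89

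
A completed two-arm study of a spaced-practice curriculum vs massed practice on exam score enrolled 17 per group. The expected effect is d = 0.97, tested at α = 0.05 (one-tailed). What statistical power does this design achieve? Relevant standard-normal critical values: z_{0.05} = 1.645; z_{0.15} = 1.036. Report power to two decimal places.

For two equal groups, power = Φ(d·√(n/2) − z_{α}).
d·√(n/2) = 0.97 × √(17/2) = 0.97 × 2.915 = 2.828.
z_β = 2.828 − 1.645 = 1.183.
Power = Φ(1.183) = 0.882.

power ≈ 0.88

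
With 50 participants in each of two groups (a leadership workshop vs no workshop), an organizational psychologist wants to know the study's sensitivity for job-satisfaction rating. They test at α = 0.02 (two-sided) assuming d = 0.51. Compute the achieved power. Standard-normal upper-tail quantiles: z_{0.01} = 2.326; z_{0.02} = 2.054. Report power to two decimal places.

For two equal groups, power = Φ(d·√(n/2) − z_{α/2}).
d·√(n/2) = 0.51 × √(50/2) = 0.51 × 5.000 = 2.550.
z_β = 2.550 − 2.326 = 0.224.
Power = Φ(0.224) = 0.589.

power ≈ 0.59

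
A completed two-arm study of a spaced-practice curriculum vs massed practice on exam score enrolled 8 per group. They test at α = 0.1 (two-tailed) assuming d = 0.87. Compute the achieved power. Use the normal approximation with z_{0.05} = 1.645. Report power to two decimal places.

For two equal groups, power = Φ(d·√(n/2) − z_{α/2}).
d·√(n/2) = 0.87 × √(8/2) = 0.87 × 2.000 = 1.740.
z_β = 1.740 − 1.645 = 0.095.
Power = Φ(0.095) = 0.538.

power ≈ 0.54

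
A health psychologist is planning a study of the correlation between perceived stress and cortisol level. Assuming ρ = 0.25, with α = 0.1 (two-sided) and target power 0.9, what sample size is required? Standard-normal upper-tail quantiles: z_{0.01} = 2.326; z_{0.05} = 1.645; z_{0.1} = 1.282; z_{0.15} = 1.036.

n = 135

Fisher's z: C = ½·ln((1+r)/(1−r)) = ½·ln(1.6667) = 0.2554.
n = ((z_{α/2} + z_β)/C)² + 3.
(1.645 + 1.282) / 0.2554 = 2.927 / 0.2554 = 11.460.
n = 11.460² + 3 = 131.34 + 3 = 134.3.
Round up.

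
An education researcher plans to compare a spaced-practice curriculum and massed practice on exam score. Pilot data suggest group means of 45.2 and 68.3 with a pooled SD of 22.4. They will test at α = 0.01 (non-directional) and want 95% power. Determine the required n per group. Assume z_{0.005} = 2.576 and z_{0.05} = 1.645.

n = 34 per group

Cohen's d = |M₁ − M₂| / SD_pooled = |45.2 − 68.3| / 22.4 = 23.1 / 22.4 = 1.031.
For two independent groups with equal n: n = 2·((z_{α/2} + z_β) / d)².
z_{α/2} + z_β = 2.576 + 1.645 = 4.221.
n = 2 × (4.221 / 1.031)² = 2 × 4.094² = 2 × 16.76 = 33.5.
Round up to the next whole participant.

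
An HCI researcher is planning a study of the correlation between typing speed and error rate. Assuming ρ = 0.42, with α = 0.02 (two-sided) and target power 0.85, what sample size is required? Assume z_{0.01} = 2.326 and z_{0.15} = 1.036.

n = 60

Fisher's z: C = ½·ln((1+r)/(1−r)) = ½·ln(2.4483) = 0.4477.
n = ((z_{α/2} + z_β)/C)² + 3.
(2.326 + 1.036) / 0.4477 = 3.362 / 0.4477 = 7.509.
n = 7.509² + 3 = 56.39 + 3 = 59.4.
Round up.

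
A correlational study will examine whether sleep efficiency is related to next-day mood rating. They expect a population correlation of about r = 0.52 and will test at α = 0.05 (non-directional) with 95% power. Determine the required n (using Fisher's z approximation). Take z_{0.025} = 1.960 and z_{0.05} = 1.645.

n = 43

Fisher's z: C = ½·ln((1+r)/(1−r)) = ½·ln(3.1667) = 0.5763.
n = ((z_{α/2} + z_β)/C)² + 3.
(1.960 + 1.645) / 0.5763 = 3.605 / 0.5763 = 6.255.
n = 6.255² + 3 = 39.13 + 3 = 42.1.
Round up.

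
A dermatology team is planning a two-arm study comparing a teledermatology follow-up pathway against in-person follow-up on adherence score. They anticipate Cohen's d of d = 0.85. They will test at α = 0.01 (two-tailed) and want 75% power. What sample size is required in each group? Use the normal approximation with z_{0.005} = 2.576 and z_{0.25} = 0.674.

For two independent groups with equal n: n = 2·((z_{α/2} + z_β) / d)².
z_{α/2} + z_β = 2.576 + 0.674 = 3.250.
n = 2 × (3.250 / 0.85)² = 2 × 3.824² = 2 × 14.62 = 29.2.
Round up to the next whole participant.

n = 30 per group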